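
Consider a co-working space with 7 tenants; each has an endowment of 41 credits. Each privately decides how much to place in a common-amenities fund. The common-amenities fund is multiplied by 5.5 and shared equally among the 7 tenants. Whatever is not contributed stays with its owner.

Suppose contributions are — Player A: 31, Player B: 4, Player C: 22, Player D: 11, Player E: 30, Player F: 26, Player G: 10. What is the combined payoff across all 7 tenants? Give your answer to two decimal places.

890.00 credits

Total contributed: 31 + 4 + 22 + 11 + 30 + 26 + 10 = 134; total kept: 7 × 41 − 134 = 153.
The common-amenities fund pays out 5.5 × 134 = 737.00 in aggregate.
Group total = 153 + 737.00 = 890.00.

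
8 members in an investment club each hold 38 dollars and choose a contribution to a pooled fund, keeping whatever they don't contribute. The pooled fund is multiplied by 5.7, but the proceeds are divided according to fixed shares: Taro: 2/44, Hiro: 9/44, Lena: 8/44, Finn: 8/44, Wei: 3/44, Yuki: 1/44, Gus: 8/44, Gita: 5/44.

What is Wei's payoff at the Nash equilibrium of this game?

Each unit j contributes comes back to j as 5.7 × (j's share), so j prefers to contribute only if that share exceeds 1/5.7 = 0.1754; otherwise keeping the unit dominates.
Hiro, Lena, Finn and Gus are above the threshold, contributing 38 each; the remaining 4 contribute 0. Total contributed: 152.
Wei keeps 38 and receives 5.7 × 152 × 3/44 = 59.07 from the pooled fund, for a payoff of 97.07.

97.07 dollars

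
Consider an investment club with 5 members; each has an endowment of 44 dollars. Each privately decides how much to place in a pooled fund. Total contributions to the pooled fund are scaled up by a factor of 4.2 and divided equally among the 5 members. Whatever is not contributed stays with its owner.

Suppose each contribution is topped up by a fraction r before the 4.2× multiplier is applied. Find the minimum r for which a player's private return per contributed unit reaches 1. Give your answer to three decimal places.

0.190

With matching at rate r, one contributed unit becomes (1 + r) in the pooled fund and returns 4.2 × (1 + r) / 5 to the contributor.
Setting this equal to 1: 1 + r = 5/4.2 = 1.1905.
So the minimum matching rate is r = 1.1905 − 1 = 0.190.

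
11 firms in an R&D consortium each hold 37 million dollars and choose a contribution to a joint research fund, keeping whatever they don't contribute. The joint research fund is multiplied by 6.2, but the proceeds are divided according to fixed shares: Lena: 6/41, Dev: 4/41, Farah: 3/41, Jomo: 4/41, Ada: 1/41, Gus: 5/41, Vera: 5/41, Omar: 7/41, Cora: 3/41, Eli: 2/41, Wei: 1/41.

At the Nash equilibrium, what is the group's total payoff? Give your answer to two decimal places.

Player j's private return per contributed unit is 6.2 × (j's share). Contributing is weakly dominant for j when that share is at least 1/6.2 = 0.1613, and contributing 0 is dominant otherwise.
Only Omar (7/41) clears that bar, contributing 37; the remaining 10 contribute 0. Total contributed: 37.
The joint research fund pays out 6.2 × 37 = 229.40 in total (split across the unequal shares, but the aggregate is all that matters for the group sum).
The 10 free-riders keep 37 each, adding 370. Group total = 370 + 229.40 = 599.40.

599.40 million dollars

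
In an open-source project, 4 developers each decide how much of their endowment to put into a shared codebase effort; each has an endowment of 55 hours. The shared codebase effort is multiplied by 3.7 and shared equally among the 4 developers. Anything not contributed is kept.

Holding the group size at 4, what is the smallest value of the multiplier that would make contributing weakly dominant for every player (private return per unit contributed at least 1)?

A contributed unit returns (multiplier)/4 to its contributor.
This reaches 1 exactly when the multiplier is 4.

4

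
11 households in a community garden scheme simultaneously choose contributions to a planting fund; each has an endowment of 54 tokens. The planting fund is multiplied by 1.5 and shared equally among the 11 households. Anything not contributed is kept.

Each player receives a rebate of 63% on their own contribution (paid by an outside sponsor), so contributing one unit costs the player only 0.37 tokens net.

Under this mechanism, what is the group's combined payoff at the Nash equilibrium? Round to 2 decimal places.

594.00 tokens

With the mechanism, a contributed unit returns (1.5/11) / 0.37 = 0.3686 per unit of net cost — still below 1 — so contributing 0 remains dominant for every player.
At the Nash equilibrium no one contributes; group total payoff = 11 × 54 = 594.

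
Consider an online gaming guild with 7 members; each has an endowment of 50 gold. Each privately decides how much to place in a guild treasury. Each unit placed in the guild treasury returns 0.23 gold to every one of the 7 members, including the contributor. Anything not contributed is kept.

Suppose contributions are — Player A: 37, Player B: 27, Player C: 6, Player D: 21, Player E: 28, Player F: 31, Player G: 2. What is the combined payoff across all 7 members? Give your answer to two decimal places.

442.72 gold

Total contributed: 37 + 27 + 6 + 21 + 28 + 31 + 2 = 152; total kept: 7 × 50 − 152 = 198.
The guild treasury pays out 0.23 × 7 × 152 = 244.72 in aggregate.
Group total = 198 + 244.72 = 442.72.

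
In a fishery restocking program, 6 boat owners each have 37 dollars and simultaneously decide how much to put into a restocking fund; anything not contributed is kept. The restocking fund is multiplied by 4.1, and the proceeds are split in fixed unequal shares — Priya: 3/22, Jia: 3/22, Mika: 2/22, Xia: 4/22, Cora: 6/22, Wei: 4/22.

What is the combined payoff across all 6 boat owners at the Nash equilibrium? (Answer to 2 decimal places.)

336.70 dollars

Player j's private return per contributed unit is 4.1 × (j's share). Contributing is weakly dominant for j when that share is at least 1/4.1 = 0.2439, and contributing 0 is dominant otherwise.
Only Cora (6/22) clears that bar, contributing 37; the remaining 5 contribute 0. Total contributed: 37.
The restocking fund pays out 4.1 × 37 = 151.70 in total (split across the unequal shares, but the aggregate is all that matters for the group sum).
The 5 free-riders keep 37 each, adding 185. Group total = 185 + 151.70 = 336.70.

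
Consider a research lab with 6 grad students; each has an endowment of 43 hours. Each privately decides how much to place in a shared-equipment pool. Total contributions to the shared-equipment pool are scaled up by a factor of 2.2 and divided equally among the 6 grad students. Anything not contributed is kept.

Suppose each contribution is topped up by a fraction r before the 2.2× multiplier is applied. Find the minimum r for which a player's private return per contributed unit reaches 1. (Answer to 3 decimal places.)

1.727

With matching at rate r, one contributed unit becomes (1 + r) in the shared-equipment pool and returns 2.2 × (1 + r) / 6 to the contributor.
Setting this equal to 1: 1 + r = 6/2.2 = 2.7273.
So the minimum matching rate is r = 2.7273 − 1 = 1.727.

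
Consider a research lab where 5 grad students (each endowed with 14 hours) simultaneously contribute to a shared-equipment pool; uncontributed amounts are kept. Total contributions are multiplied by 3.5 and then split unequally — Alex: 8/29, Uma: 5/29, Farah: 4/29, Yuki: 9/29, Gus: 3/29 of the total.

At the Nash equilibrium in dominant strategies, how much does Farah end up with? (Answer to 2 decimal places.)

20.76 hours

Player j's private return per contributed unit is 3.5 × (j's share). Contributing is weakly dominant for j when that share is at least 1/3.5 = 0.2857, and contributing 0 is dominant otherwise.
Yuki alone (share 9/29) is above the threshold, contributing 14; the remaining 4 contribute 0. Total contributed: 14.
Farah keeps 14 and receives 3.5 × 14 × 4/29 = 6.76 from the shared-equipment pool, for a payoff of 20.76.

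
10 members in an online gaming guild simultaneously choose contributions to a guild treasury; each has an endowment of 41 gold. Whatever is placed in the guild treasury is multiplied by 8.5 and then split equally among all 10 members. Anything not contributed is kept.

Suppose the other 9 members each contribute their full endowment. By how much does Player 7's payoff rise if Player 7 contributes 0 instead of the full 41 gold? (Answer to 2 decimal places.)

Switching from a contribution of 41 to 0 lets Player 7 keep an extra 41 gold, but lowers the guild treasury by 41, which costs Player 7 their own share of that drop: 8.5/10 × 41 = 34.85.
Net gain = 41 − 34.85 = 6.15. The private return per contributed unit (0.8500) is below 1, so free-riding is indeed the best response regardless of what the others do.

6.15 gold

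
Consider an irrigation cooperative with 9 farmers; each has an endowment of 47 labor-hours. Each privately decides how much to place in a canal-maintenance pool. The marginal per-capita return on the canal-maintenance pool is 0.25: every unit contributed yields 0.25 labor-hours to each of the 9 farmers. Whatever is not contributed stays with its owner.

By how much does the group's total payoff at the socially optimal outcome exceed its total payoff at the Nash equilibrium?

The private return per contributed unit is 0.25 < 1, so contributing 0 is dominant for every player. At the Nash equilibrium everyone keeps their 47, and the group total is 9 × 47 = 423.
Each contributed unit returns 2.250 to the group as a whole (0.25 to each of 9 players), which exceeds 1, so the social optimum is full contribution: group total = 2.250 × 423 = 951.75.
Efficiency loss = 951.75 − 423 = 528.75.

528.75 labor-hours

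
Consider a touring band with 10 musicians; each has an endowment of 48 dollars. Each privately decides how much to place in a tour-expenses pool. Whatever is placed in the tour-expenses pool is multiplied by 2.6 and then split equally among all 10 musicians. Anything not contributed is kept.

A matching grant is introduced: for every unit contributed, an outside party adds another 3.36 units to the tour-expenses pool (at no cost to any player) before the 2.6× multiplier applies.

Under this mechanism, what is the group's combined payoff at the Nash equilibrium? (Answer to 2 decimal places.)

Under the mechanism each unit contributed yields 2.6 × 4.36 / 10 = 1.1336 back to its contributor per unit of net cost, which exceeds 1, making full contribution the dominant choice for everyone.
At the Nash equilibrium everyone contributes 48. Group total payoff = 2.6 × 4.36 × 480 = 5441.28.

5441.28 dollars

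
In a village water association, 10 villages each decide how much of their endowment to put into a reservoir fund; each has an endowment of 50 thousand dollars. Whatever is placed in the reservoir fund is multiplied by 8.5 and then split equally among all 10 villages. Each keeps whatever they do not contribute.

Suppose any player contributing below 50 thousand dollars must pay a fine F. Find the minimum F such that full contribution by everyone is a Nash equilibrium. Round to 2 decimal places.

Given the others contribute fully, the best deviation is to contribute 0 (any partial contribution still incurs the fine and gives up units whose private return 0.8500 is below 1).
Deviating from 50 to 0 saves 50 thousand dollars but forfeits the deviator's share of the drop in the reservoir fund: 8.5/10 × 50 = 42.50.
So the deviation gain is 50 − 42.50 = 7.50, and the fine must be at least 7.50 thousand dollars to wipe it out.

7.50 thousand dollars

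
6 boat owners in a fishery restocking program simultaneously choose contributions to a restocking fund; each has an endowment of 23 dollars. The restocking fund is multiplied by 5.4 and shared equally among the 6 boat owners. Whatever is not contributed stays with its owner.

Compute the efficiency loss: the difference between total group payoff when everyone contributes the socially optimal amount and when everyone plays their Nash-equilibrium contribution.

Each contributed unit returns 5.4/6 = 0.9000 to its contributor — below 1 — so contributing 0 is dominant for every player. At the Nash equilibrium everyone keeps their 23, and the group total is 6 × 23 = 138.
Each contributed unit returns 5.400 to the group as a whole (0.9000 to each of 6 players), which exceeds 1, so the social optimum is full contribution: group total = 5.400 × 138 = 745.20.
Efficiency loss = 745.20 − 138 = 607.20.

607.20 dollars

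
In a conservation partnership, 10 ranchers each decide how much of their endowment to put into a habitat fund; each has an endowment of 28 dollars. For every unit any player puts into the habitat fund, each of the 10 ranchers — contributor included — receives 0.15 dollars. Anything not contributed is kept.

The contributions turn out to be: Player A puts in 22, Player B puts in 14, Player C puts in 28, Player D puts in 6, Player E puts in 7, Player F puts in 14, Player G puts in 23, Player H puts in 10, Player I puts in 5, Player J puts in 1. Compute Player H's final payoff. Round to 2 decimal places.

Total contributed: 22 + 14 + 28 + 6 + 7 + 14 + 23 + 10 + 5 + 1 = 130.
Each receives 0.15 × 130 = 19.50 from the habitat fund.
Player H keeps 28 − 10 = 18, so Player H's payoff is 18 + 19.50 = 37.50.

37.50 dollars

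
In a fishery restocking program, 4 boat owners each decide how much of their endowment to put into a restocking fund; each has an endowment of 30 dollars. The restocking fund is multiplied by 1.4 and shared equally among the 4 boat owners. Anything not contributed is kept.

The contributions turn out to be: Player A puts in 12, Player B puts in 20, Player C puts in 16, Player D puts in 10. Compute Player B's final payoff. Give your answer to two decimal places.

Total contributed: 12 + 20 + 16 + 10 = 58.
Each receives 1.4 × 58 / 4 = 20.30 from the restocking fund.
Player B keeps 30 − 20 = 10, so Player B's payoff is 10 + 20.30 = 30.30.

30.30 dollars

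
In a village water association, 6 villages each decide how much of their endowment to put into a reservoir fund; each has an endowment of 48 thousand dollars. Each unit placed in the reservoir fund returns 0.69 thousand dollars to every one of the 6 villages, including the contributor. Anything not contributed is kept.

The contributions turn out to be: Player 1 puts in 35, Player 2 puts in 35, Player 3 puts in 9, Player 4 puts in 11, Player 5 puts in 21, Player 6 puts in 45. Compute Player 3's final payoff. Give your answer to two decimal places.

Total contributed: 35 + 35 + 9 + 11 + 21 + 45 = 156.
Each receives 0.69 × 156 = 107.64 from the reservoir fund.
Player 3 keeps 48 − 9 = 39, so Player 3's payoff is 39 + 107.64 = 146.64.

146.64 thousand dollars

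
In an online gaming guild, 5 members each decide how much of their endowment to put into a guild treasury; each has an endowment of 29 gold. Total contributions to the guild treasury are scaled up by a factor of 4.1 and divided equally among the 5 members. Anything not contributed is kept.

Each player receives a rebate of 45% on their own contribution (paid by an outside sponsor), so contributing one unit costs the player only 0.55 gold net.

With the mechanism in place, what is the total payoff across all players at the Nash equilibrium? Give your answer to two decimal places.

659.75 gold

Under the mechanism each unit contributed yields (4.1/5) / 0.55 = 1.4909 back to its contributor per unit of net cost, which exceeds 1, making full contribution the dominant choice for everyone.
At the Nash equilibrium everyone contributes 29. Group total payoff = 5 × (29 × 0.45 + 4.1 × 29) = 659.75.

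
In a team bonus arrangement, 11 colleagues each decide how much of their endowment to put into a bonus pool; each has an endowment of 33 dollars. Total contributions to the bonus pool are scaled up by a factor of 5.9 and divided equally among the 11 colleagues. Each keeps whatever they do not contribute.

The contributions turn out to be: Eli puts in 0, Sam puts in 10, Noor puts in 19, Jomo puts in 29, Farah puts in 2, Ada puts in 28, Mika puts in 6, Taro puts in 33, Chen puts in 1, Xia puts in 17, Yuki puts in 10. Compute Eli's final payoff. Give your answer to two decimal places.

116.14 dollars

Total contributed: 0 + 10 + 19 + 29 + 2 + 28 + 6 + 33 + 1 + 17 + 10 = 155.
Each receives 5.9 × 155 / 11 = 83.14 from the bonus pool.
Eli keeps 33 − 0 = 33, so Eli's payoff is 33 + 83.14 = 116.14.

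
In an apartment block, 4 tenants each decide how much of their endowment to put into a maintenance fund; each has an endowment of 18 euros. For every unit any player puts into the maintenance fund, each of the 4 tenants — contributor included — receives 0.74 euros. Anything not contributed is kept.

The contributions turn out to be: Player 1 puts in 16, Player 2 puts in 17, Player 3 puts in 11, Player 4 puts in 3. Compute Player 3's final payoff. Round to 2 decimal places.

41.78 euros

Total contributed: 16 + 17 + 11 + 3 = 47.
Each receives 0.74 × 47 = 34.78 from the maintenance fund.
Player 3 keeps 18 − 11 = 7, so Player 3's payoff is 7 + 34.78 = 41.78.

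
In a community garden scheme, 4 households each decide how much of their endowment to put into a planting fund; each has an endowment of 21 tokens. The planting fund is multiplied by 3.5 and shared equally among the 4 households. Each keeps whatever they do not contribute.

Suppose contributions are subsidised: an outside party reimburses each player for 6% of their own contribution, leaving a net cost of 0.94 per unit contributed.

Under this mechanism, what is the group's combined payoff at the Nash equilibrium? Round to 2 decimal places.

84.00 tokens

The effective private return is (3.5/4) / 0.94 = 0.9309, which is still under 1, so the mechanism doesn't change anyone's dominant strategy: zero contribution.
Everyone keeps their endowment and the group total is 4 × 21 = 84.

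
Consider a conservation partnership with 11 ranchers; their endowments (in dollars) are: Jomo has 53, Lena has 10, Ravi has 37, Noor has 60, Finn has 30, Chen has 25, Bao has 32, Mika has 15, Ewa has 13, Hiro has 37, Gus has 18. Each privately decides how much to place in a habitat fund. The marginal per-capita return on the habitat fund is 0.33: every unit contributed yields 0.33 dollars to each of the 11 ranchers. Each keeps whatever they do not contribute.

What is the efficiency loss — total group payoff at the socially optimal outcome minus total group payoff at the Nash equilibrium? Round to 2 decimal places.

The private return per contributed unit is 0.33 < 1 for everyone, so the Nash equilibrium is zero contribution and the group total is Σ E_j = 53 + 10 + 37 + 60 + 30 + 25 + 32 + 15 + 13 + 37 + 18 = 330.
Each contributed unit returns 3.630 to the group, so the social optimum is full contribution by everyone: group total = 3.630 × 330 = 1197.90.
Efficiency loss = (3.630 − 1) × 330 = 867.90.

867.90 dollars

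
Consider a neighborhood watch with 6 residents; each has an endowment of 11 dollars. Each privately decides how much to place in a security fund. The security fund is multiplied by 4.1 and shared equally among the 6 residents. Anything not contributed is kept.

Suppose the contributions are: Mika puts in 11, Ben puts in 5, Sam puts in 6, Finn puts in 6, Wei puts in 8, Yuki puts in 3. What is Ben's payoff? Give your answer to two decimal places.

Total contributed: 11 + 5 + 6 + 6 + 8 + 3 = 39.
Each receives 4.1 × 39 / 6 = 26.65 from the security fund.
Ben keeps 11 − 5 = 6, so Ben's payoff is 6 + 26.65 = 32.65.

32.65 dollars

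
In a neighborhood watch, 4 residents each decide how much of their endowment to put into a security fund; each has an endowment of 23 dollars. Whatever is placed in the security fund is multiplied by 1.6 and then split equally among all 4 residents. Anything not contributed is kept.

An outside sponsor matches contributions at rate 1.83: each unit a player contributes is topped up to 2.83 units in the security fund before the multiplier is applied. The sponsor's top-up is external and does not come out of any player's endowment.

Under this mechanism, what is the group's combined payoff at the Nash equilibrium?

416.58 dollars

The effective private return per unit is now 1.6 × 2.83 / 4 = 1.1320 > 1, so every player's dominant strategy flips to full contribution.
At the Nash equilibrium everyone contributes 23. Group total payoff = 1.6 × 2.83 × 92 = 416.58.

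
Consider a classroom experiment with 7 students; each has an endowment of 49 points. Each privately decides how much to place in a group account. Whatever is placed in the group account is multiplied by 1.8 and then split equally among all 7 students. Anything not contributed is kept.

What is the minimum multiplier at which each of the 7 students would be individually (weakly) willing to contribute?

A contributed unit returns (multiplier)/7 to its contributor.
This reaches 1 exactly when the multiplier is 7.

7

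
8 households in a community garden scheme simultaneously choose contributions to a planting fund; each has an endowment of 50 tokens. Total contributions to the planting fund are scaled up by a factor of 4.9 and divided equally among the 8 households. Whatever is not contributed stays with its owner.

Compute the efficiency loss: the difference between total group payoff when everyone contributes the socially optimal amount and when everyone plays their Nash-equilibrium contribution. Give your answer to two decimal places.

1560.00 tokens

Each contributed unit returns 4.9/8 = 0.6125 to its contributor — below 1 — so contributing 0 is dominant for every player. At the Nash equilibrium everyone keeps their 50, and the group total is 8 × 50 = 400.
Each contributed unit returns 4.900 to the group as a whole (0.6125 to each of 8 players), which exceeds 1, so the social optimum is full contribution: group total = 4.900 × 400 = 1960.00.
Efficiency loss = 1960.00 − 400 = 1560.00.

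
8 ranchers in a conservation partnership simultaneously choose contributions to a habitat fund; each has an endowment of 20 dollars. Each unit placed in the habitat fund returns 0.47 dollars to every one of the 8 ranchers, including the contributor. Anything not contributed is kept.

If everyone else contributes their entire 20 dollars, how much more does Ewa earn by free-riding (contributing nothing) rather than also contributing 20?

Switching from a contribution of 20 to 0 lets Ewa keep an extra 20 dollars, but lowers the habitat fund by 20, which costs Ewa their own share of that drop: 0.47 × 20 = 9.40.
Net gain = 20 − 9.40 = 10.60. The private return per contributed unit (0.47) is below 1, so free-riding is indeed the best response regardless of what the others do.

10.60 dollars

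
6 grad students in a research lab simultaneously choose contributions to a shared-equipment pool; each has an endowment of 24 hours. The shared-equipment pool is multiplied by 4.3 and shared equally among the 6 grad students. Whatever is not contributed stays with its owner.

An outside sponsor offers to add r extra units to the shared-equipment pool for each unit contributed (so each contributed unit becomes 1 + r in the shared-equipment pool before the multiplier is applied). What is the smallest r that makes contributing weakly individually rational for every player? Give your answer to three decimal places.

With matching at rate r, one contributed unit becomes (1 + r) in the shared-equipment pool and returns 4.3 × (1 + r) / 6 to the contributor.
Setting this equal to 1: 1 + r = 6/4.3 = 1.3953.
So the minimum matching rate is r = 1.3953 − 1 = 0.395.

0.395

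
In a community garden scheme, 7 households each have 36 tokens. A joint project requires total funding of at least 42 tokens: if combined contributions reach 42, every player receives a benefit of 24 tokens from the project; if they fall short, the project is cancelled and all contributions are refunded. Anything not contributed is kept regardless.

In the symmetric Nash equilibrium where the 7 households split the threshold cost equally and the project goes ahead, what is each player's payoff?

Equal share of the threshold: 42/7 = 6.
At this profile no one gains by cutting their contribution: any cut drops the total below 42, the project is cancelled, contributions are refunded, and the deviator ends with 36, which is less than 36 − 6 + 24 = 54. Contributing more than 6 just wastes the excess. So contributing exactly 6 is a best response.
Each player's payoff: 36 − 6 + 24 = 54.

54 tokens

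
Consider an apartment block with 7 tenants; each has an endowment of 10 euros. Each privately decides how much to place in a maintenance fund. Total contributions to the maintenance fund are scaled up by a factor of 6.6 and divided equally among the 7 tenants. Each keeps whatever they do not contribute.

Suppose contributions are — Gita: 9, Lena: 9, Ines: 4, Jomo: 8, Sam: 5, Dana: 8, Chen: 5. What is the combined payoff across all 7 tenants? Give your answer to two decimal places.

Total contributed: 9 + 9 + 4 + 8 + 5 + 8 + 5 = 48; total kept: 7 × 10 − 48 = 22.
The maintenance fund pays out 6.6 × 48 = 316.80 in aggregate.
Group total = 22 + 316.80 = 338.80.

338.80 euros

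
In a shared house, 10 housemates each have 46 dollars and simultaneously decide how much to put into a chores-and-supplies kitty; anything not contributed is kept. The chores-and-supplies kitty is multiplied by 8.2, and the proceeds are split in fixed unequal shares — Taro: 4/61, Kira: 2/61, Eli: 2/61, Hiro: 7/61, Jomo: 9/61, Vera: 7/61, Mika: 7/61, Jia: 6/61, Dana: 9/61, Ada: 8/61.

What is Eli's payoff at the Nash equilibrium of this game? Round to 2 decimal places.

A player with share s gets back 8.2·s per unit contributed, so full contribution is dominant for anyone with s > 1/8.2 = 0.1220 and zero contribution is dominant for anyone below.
Jomo, Dana and Ada are above the threshold, contributing 46 each; the remaining 7 contribute 0. Total contributed: 138.
Eli keeps 46 and receives 8.2 × 138 × 2/61 = 37.10 from the chores-and-supplies kitty, for a payoff of 83.10.

83.10 dollars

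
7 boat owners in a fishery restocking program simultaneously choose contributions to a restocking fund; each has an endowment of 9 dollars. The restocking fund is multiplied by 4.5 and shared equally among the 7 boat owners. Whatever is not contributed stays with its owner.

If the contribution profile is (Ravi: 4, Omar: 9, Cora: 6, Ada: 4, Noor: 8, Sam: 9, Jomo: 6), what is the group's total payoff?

Total contributed: 4 + 9 + 6 + 4 + 8 + 9 + 6 = 46; total kept: 7 × 9 − 46 = 17.
The restocking fund pays out 4.5 × 46 = 207.00 in aggregate.
Group total = 17 + 207.00 = 224.00.

224.00 dollars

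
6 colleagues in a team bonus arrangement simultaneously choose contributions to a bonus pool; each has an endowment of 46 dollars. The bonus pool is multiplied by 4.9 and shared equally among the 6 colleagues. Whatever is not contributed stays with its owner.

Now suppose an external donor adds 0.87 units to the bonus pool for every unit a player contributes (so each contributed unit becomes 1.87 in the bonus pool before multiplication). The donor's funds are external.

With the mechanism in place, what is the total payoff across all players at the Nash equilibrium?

With the mechanism, a contributed unit returns 4.9 × 1.87 / 6 = 1.5272 per unit of net cost to the contributor — now above 1 — so contributing fully is weakly dominant for every player.
At the Nash equilibrium everyone contributes 46. Group total payoff = 4.9 × 1.87 × 276 = 2528.99.

2528.99 dollars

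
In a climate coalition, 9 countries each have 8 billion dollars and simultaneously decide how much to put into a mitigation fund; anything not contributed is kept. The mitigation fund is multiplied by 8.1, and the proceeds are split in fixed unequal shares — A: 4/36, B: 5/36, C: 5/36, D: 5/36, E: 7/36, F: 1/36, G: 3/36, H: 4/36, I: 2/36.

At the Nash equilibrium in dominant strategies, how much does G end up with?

29.60 billion dollars

For player j, contributing a unit is worthwhile iff 8.1 × (j's share) ≥ 1, i.e. iff j's share is at least 0.1235.
B, C, D and E are above the threshold, contributing 8 each; the remaining 5 contribute 0. Total contributed: 32.
G keeps 8 and receives 8.1 × 32 × 3/36 = 21.60 from the mitigation fund, for a payoff of 29.60.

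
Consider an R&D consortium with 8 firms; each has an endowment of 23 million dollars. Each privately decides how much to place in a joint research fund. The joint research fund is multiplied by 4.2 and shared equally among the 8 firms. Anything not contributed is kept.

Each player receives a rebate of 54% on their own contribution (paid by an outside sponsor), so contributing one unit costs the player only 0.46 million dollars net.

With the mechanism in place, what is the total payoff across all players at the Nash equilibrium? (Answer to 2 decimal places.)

872.16 million dollars

Under the mechanism each unit contributed yields (4.2/8) / 0.46 = 1.1413 back to its contributor per unit of net cost, which exceeds 1, making full contribution the dominant choice for everyone.
At the Nash equilibrium everyone contributes 23. Group total payoff = 8 × (23 × 0.54 + 4.2 × 23) = 872.16.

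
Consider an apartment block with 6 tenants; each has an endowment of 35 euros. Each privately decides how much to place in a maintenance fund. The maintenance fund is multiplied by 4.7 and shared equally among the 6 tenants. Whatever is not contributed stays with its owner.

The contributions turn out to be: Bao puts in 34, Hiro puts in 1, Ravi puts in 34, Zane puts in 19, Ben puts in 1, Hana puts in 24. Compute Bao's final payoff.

Total contributed: 34 + 1 + 34 + 19 + 1 + 24 = 113.
Each receives 4.7 × 113 / 6 = 88.52 from the maintenance fund.
Bao keeps 35 − 34 = 1, so Bao's payoff is 1 + 88.52 = 89.52.

89.52 euros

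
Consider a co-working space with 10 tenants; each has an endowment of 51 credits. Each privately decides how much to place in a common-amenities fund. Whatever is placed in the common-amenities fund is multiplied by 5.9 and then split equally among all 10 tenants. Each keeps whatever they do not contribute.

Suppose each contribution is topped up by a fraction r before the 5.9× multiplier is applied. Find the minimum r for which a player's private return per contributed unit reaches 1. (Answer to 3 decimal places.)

0.695

With matching at rate r, one contributed unit becomes (1 + r) in the common-amenities fund and returns 5.9 × (1 + r) / 10 to the contributor.
Setting this equal to 1: 1 + r = 10/5.9 = 1.6949.
So the minimum matching rate is r = 1.6949 − 1 = 0.695.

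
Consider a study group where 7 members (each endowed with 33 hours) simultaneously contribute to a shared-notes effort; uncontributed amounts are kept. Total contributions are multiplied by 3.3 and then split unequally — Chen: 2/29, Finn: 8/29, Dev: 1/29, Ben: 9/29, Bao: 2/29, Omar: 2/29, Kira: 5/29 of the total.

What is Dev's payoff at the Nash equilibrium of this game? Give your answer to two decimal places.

A player with share s gets back 3.3·s per unit contributed, so full contribution is dominant for anyone with s > 1/3.3 = 0.3030 and zero contribution is dominant for anyone below.
Ben alone (share 9/29) is above the threshold, contributing 33; the remaining 6 contribute 0. Total contributed: 33.
Dev keeps 33 and receives 3.3 × 33 × 1/29 = 3.76 from the shared-notes effort, for a payoff of 36.76.

36.76 hours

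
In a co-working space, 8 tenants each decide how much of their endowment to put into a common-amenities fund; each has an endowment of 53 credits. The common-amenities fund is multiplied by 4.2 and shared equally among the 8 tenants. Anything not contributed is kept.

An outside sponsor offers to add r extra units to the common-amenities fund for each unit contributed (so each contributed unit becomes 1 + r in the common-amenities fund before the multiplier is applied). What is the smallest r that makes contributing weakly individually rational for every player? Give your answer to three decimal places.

With matching at rate r, one contributed unit becomes (1 + r) in the common-amenities fund and returns 4.2 × (1 + r) / 8 to the contributor.
Setting this equal to 1: 1 + r = 8/4.2 = 1.9048.
So the minimum matching rate is r = 1.9048 − 1 = 0.905.

0.905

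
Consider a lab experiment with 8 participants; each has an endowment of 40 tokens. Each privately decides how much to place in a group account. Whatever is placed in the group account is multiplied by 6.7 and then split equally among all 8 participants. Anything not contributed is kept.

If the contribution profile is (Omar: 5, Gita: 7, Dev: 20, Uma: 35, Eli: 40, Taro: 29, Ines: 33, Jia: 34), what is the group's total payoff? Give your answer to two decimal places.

1477.10 tokens

Total contributed: 5 + 7 + 20 + 35 + 40 + 29 + 33 + 34 = 203; total kept: 8 × 40 − 203 = 117.
The group account pays out 6.7 × 203 = 1360.10 in aggregate.
Group total = 117 + 1360.10 = 1477.10.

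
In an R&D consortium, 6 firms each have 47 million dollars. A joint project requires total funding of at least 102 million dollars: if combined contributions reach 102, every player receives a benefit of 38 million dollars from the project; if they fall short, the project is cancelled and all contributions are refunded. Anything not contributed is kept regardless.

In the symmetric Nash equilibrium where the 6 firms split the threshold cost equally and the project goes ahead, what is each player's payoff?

68 million dollars

Equal share of the threshold: 102/6 = 17.
At this profile no one gains by cutting their contribution: any cut drops the total below 102, the project is cancelled, contributions are refunded, and the deviator ends with 47, which is less than 47 − 17 + 38 = 68. Contributing more than 17 just wastes the excess. So contributing exactly 17 is a best response.
Each player's payoff: 47 − 17 + 38 = 68.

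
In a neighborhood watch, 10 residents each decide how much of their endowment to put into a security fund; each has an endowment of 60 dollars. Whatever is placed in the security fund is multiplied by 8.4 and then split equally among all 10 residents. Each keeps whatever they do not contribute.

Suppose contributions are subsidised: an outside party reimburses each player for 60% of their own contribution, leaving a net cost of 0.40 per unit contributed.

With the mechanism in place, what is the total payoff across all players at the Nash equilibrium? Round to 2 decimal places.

5400.00 dollars

The effective private return per unit is now (8.4/10) / 0.40 = 2.1000 > 1, so every player's dominant strategy flips to full contribution.
So the Nash equilibrium is full contribution by all 10; the group earns 10 × (60 × 0.60 + 8.4 × 60) = 5400.00.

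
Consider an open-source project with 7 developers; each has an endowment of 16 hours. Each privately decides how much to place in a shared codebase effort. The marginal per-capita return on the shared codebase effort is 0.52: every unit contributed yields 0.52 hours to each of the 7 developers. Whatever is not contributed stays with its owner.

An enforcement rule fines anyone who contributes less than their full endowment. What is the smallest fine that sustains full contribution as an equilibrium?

7.68 hours

Given the others contribute fully, the best deviation is to contribute 0 (any partial contribution still incurs the fine and gives up units whose private return 0.52 is below 1).
Deviating from 16 to 0 saves 16 hours but forfeits the deviator's share of the drop in the shared codebase effort: 0.52 × 16 = 8.32.
So the deviation gain is 16 − 8.32 = 7.68, and the fine must be at least 7.68 hours to wipe it out.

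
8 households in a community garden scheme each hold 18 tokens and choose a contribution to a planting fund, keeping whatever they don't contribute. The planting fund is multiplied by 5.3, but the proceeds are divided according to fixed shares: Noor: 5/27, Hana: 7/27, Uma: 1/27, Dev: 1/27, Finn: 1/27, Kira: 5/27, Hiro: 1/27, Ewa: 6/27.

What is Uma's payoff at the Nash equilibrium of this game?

25.07 tokens

For player j, contributing a unit is worthwhile iff 5.3 × (j's share) ≥ 1, i.e. iff j's share is at least 0.1887.
Hana and Ewa are above the threshold, contributing 18 each; the remaining 6 contribute 0. Total contributed: 36.
Uma keeps 18 and receives 5.3 × 36 × 1/27 = 7.07 from the planting fund, for a payoff of 25.07.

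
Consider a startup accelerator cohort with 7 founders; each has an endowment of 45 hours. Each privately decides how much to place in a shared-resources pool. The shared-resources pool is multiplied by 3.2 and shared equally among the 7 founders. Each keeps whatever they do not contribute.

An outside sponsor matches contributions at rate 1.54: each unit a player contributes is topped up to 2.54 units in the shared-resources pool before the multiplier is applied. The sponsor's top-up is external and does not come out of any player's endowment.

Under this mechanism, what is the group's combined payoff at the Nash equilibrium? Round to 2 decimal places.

2560.32 hours

Under the mechanism each unit contributed yields 3.2 × 2.54 / 7 = 1.1611 back to its contributor per unit of net cost, which exceeds 1, making full contribution the dominant choice for everyone.
So the Nash equilibrium is full contribution by all 7; the group earns 3.2 × 2.54 × 315 = 2560.32.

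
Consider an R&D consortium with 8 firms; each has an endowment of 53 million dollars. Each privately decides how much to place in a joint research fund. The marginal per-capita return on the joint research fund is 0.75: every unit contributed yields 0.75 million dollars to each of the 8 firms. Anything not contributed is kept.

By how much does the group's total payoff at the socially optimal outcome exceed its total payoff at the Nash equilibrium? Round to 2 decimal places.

2120.00 million dollars

The private return per contributed unit is 0.75 < 1, so contributing 0 is dominant for every player. At the Nash equilibrium everyone keeps their 53, and the group total is 8 × 53 = 424.
Each contributed unit returns 6.000 to the group as a whole (0.75 to each of 8 players), which exceeds 1, so the social optimum is full contribution: group total = 6.000 × 424 = 2544.00.
Efficiency loss = 2544.00 − 424 = 2120.00.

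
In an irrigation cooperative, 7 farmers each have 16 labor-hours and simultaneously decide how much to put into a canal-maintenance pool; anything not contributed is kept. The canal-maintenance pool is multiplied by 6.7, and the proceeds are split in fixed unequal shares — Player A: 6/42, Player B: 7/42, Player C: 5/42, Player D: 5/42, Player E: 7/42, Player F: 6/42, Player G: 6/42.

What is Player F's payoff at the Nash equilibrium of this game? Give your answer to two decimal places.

A player with share s gets back 6.7·s per unit contributed, so full contribution is dominant for anyone with s > 1/6.7 = 0.1493 and zero contribution is dominant for anyone below.
Player B and Player E are above the threshold, contributing 16 each; the remaining 5 contribute 0. Total contributed: 32.
Player F keeps 16 and receives 6.7 × 32 × 6/42 = 30.63 from the canal-maintenance pool, for a payoff of 46.63.

46.63 labor-hours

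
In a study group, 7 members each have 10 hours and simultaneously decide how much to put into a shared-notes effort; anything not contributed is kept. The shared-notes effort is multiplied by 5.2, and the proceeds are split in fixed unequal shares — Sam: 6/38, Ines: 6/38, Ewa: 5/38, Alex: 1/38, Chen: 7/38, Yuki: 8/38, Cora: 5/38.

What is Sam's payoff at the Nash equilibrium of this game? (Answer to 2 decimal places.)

Player j's private return per contributed unit is 5.2 × (j's share). Contributing is weakly dominant for j when that share is at least 1/5.2 = 0.1923, and contributing 0 is dominant otherwise.
Yuki alone (share 8/38) is above the threshold, contributing 10; the remaining 6 contribute 0. Total contributed: 10.
Sam keeps 10 and receives 5.2 × 10 × 6/38 = 8.21 from the shared-notes effort, for a payoff of 18.21.

18.21 hours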